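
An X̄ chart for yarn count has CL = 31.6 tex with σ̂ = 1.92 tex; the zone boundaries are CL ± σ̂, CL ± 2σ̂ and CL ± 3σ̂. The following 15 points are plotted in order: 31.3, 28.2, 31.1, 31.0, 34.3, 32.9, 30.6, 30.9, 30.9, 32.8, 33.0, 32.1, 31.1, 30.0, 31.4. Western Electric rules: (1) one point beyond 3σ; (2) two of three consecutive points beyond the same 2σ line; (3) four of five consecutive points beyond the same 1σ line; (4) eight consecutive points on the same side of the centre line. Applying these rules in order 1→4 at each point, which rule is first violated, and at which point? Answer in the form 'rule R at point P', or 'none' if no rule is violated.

Zone of each point (C = within 1σ̂, B = 1σ̂–2σ̂, A = 2σ̂–3σ̂, * = beyond 3σ̂; sign = side of CL): 1:-C, 2:-B, 3:-C, 4:-C, 5:+B, 6:+C, 7:-C, 8:-C, 9:-C, 10:+C, 11:+C, 12:+C, 13:-C, 14:-C, 15:-C
No rule fires across all 15 points.

none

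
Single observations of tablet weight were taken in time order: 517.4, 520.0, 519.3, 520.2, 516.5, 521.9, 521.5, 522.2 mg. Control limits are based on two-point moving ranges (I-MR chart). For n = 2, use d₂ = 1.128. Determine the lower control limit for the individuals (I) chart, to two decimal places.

514.40

X̄ = (517.4 + 520.0 + 519.3 + 520.2 + 516.5 + 521.9 + 521.5 + 522.2) / 8 = 519.8750
Moving ranges: 2.6, 0.7, 0.9, 3.7, 5.4, 0.4, 0.7; M̄R̄ = 14.4000 / 7 = 2.0571
LCL = X̄ − 3·M̄R̄/d₂ = 519.8750 − 3 × 2.0571 / 1.128 = 514.4039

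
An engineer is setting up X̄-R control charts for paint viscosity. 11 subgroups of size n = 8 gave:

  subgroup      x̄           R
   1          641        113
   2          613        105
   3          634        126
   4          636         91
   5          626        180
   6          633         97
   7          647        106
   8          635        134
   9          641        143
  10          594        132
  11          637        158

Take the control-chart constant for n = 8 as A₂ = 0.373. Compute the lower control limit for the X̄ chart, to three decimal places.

583.672

X̄̄ = (641 + 613 + 634 + 636 + 626 + 633 + 647 + 635 + 641 + 594 + 637) / 11 = 6937.0000 / 11 = 630.6364
R̄ = (113 + 105 + 126 + 91 + 180 + 97 + 106 + 134 + 143 + 132 + 158) / 11 = 1385.0000 / 11 = 125.9091
LCL = X̄̄ − A₂·R̄ = 630.6364 − 0.373 × 125.9091 = 583.6723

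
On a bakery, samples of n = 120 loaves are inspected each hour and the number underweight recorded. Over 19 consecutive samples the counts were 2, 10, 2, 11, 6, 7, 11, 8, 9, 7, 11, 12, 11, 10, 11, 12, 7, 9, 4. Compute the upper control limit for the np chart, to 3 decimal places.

p̄ = Σdᵢ / (k·n) = 160 / (19 × 120) = 0.07018
UCL = np̄ + 3·√(np̄(1−p̄)) = 8.4211 + 3 × √(8.4211×0.92982) = 8.4211 + 3 × 2.7982 = 16.8157

16.816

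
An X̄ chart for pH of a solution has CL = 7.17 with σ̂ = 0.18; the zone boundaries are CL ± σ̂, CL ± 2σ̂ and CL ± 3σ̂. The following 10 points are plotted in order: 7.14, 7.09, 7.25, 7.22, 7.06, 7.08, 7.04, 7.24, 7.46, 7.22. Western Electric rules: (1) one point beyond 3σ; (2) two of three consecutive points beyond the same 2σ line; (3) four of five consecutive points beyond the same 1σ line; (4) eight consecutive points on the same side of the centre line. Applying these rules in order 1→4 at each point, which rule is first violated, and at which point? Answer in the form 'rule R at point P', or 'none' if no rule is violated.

Zone of each point (C = within 1σ̂, B = 1σ̂–2σ̂, A = 2σ̂–3σ̂, * = beyond 3σ̂; sign = side of CL): 1:-C, 2:-C, 3:+C, 4:+C, 5:-C, 6:-C, 7:-C, 8:+C, 9:+B, 10:+C
No rule fires across all 10 points.

none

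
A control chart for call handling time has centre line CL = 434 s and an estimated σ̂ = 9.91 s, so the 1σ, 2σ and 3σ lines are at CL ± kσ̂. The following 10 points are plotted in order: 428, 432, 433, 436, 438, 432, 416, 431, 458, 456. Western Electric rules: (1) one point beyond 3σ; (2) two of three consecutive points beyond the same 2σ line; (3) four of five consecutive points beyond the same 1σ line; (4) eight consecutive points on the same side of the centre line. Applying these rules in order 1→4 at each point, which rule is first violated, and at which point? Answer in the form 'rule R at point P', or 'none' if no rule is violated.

rule 2 at point 10

Zone of each point (C = within 1σ̂, B = 1σ̂–2σ̂, A = 2σ̂–3σ̂, * = beyond 3σ̂; sign = side of CL): 1:-C, 2:-C, 3:-C, 4:+C, 5:+C, 6:-C, 7:-B, 8:-C, 9:+A, 10:+A
Rule 2 (two of three consecutive points beyond the same 2σ limit) is satisfied at point 10.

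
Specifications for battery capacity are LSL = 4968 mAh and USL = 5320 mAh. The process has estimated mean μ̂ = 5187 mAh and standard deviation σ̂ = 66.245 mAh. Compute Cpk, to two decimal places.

0.67

Cpu = (USL − μ̂) / (3σ̂) = (5320 − 5187) / (3 × 66.245) = 0.6692; Cpl = (μ̂ − LSL) / (3σ̂) = (5187 − 4968) / (3 × 66.245) = 1.1020; Cpk = min(Cpu, Cpl) = 0.6692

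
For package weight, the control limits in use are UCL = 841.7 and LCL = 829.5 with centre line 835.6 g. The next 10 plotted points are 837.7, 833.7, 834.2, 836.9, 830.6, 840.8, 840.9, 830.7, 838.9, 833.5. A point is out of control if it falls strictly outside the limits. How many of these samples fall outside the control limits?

0

All 10 points lie within [829.5, 841.7].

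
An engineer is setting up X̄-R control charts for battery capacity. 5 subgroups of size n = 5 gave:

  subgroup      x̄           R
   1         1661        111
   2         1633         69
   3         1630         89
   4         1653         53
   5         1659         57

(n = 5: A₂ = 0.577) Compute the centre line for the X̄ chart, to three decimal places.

1647.200

X̄̄ = (1661 + 1633 + 1630 + 1653 + 1659) / 5 = 8236.0000 / 5 = 1647.2000
CL = X̄̄ = 1647.2000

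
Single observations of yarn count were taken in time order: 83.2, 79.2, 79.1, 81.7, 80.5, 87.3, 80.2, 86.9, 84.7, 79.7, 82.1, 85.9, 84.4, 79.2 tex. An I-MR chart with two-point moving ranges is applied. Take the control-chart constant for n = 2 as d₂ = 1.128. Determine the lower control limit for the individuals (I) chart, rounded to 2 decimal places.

72.49

X̄ = (83.2 + 79.2 + 79.1 + 81.7 + 80.5 + 87.3 + 80.2 + 86.9 + 84.7 + 79.7 + 82.1 + 85.9 + 84.4 + 79.2) / 14 = 82.4357
Moving ranges: 4.0, 0.1, 2.6, 1.2, 6.8, 7.1, 6.7, 2.2, 5.0, 2.4, 3.8, 1.5, 5.2; M̄R̄ = 48.6000 / 13 = 3.7385
LCL = X̄ − 3·M̄R̄/d₂ = 82.4357 − 3 × 3.7385 / 1.128 = 72.4930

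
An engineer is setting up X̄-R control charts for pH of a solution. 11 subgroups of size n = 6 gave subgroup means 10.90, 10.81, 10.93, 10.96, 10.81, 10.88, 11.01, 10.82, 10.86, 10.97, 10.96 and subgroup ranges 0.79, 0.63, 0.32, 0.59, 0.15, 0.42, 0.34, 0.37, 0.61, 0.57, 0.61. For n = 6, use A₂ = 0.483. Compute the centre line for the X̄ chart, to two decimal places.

X̄̄ = (10.90 + 10.81 + 10.93 + 10.96 + 10.81 + 10.88 + 11.01 + 10.82 + 10.86 + 10.97 + 10.96) / 11 = 119.9100 / 11 = 10.9009
CL = X̄̄ = 10.9009

10.90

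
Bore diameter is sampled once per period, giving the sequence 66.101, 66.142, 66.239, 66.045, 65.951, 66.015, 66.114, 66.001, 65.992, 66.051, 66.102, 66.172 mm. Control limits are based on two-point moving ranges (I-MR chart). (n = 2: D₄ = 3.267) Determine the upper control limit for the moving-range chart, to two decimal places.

Moving ranges: 0.041, 0.097, 0.194, 0.094, 0.064, 0.099, 0.113, 0.009, 0.059, 0.051, 0.070; M̄R̄ = 0.8910 / 11 = 0.0810
UCL_MR = D₄·M̄R̄ = 3.267 × 0.0810 = 0.2646

0.26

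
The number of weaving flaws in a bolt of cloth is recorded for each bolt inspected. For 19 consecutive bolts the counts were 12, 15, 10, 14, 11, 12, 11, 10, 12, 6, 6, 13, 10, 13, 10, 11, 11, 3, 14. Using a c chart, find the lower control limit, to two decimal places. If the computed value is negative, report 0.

c̄ = (12 + 15 + 10 + 14 + 11 + 12 + 11 + 10 + 12 + 6 + 6 + 13 + 10 + 13 + 10 + 11 + 11 + 3 + 14) / 19 = 204 / 19 = 10.7368
LCL = c̄ − 3√c̄ = 10.7368 − 3 × 3.2767 = 0.9067

0.91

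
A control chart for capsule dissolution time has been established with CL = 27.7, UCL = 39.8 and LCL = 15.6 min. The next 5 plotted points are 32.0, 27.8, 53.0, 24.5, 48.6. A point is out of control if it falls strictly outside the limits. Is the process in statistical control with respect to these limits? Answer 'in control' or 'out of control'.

Compare each point to [15.6, 39.8]: sample 3 = 53.0 > UCL; sample 5 = 48.6 > UCL.

out of control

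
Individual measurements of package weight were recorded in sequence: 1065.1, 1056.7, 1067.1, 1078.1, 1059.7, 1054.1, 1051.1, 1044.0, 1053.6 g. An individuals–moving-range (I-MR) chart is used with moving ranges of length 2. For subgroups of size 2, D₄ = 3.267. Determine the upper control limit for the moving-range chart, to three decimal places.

30.016

Moving ranges: 8.4, 10.4, 11.0, 18.4, 5.6, 3.0, 7.1, 9.6; M̄R̄ = 73.5000 / 8 = 9.1875
UCL_MR = D₄·M̄R̄ = 3.267 × 9.1875 = 30.0156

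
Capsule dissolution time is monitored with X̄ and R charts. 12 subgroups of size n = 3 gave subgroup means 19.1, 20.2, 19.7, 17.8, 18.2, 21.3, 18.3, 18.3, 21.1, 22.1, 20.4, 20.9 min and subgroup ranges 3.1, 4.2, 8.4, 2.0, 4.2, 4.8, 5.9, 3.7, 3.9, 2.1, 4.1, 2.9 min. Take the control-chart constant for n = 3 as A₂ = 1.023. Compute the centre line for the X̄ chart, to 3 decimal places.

X̄̄ = (19.1 + 20.2 + 19.7 + 17.8 + 18.2 + 21.3 + 18.3 + 18.3 + 21.1 + 22.1 + 20.4 + 20.9) / 12 = 237.4000 / 12 = 19.7833
CL = X̄̄ = 19.7833

19.783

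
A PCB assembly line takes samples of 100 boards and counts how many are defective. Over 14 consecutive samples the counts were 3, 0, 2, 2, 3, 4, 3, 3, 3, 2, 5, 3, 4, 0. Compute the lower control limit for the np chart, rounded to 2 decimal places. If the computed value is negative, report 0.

0.00

p̄ = Σdᵢ / (k·n) = 37 / (14 × 100) = 0.02643
LCL = np̄ − 3·√(np̄(1−p̄)) = 2.6429 − 3 × 1.6041 = -2.1693 → 0 (negative, so LCL = 0)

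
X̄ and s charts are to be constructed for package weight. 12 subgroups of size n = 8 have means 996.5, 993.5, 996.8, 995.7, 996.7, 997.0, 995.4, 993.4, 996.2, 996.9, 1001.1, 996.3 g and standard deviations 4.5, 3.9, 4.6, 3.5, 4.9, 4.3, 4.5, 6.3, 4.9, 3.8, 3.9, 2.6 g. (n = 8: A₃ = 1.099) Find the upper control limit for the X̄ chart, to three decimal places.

1001.027

X̄̄ = (996.5 + 993.5 + 996.8 + 995.7 + 996.7 + 997.0 + 995.4 + 993.4 + 996.2 + 996.9 + 1001.1 + 996.3) / 12 = 996.2917
s̄ = (4.5 + 3.9 + 4.6 + 3.5 + 4.9 + 4.3 + 4.5 + 6.3 + 4.9 + 3.8 + 3.9 + 2.6) / 12 = 4.3083
UCL = X̄̄ + A₃·s̄ = 996.2917 + 1.099 × 4.3083 = 1001.0265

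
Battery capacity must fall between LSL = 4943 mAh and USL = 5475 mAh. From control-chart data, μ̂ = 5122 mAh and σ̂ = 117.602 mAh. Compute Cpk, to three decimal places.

Cpu = (USL − μ̂) / (3σ̂) = (5475 − 5122) / (3 × 117.602) = 1.0005; Cpl = (μ̂ − LSL) / (3σ̂) = (5122 − 4943) / (3 × 117.602) = 0.5074; Cpk = min(Cpu, Cpl) = 0.5074

0.507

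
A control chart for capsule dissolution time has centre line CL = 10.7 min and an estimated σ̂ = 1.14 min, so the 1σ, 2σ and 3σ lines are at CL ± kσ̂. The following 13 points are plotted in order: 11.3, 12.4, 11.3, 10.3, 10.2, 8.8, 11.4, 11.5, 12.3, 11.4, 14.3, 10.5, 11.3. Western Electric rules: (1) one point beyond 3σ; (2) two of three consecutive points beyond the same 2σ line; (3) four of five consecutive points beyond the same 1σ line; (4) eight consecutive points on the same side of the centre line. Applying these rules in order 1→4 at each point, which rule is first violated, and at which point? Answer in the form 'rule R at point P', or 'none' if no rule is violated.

Zone of each point (C = within 1σ̂, B = 1σ̂–2σ̂, A = 2σ̂–3σ̂, * = beyond 3σ̂; sign = side of CL): 1:+C, 2:+B, 3:+C, 4:-C, 5:-C, 6:-B, 7:+C, 8:+C, 9:+B, 10:+C, 11:+*, 12:-C, 13:+C
Rule 1 (one point beyond the 3σ limits) is satisfied at point 11.

rule 1 at point 11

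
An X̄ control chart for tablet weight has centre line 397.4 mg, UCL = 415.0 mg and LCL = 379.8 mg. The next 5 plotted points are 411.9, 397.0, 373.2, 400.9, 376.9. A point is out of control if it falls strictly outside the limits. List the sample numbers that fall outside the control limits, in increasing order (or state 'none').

3, 5

Compare each point to [379.8, 415.0]: sample 3 = 373.2 < LCL; sample 5 = 376.9 < LCL.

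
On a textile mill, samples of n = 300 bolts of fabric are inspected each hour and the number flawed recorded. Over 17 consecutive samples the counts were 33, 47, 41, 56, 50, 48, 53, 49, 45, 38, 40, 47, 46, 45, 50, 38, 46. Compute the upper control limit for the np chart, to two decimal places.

p̄ = Σdᵢ / (k·n) = 772 / (17 × 300) = 0.15137
UCL = np̄ + 3·√(np̄(1−p̄)) = 45.4118 + 3 × √(45.4118×0.84863) = 45.4118 + 3 × 6.2079 = 64.0354

64.04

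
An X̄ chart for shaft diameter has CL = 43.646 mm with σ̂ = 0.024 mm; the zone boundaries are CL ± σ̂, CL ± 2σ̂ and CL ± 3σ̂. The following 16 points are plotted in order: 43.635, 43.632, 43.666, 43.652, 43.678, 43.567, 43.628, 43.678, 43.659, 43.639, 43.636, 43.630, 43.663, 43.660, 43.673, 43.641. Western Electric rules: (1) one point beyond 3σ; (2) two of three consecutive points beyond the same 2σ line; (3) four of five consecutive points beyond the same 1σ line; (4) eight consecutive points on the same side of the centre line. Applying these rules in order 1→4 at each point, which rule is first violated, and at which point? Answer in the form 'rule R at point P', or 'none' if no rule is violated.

rule 1 at point 6

Zone of each point (C = within 1σ̂, B = 1σ̂–2σ̂, A = 2σ̂–3σ̂, * = beyond 3σ̂; sign = side of CL): 1:-C, 2:-C, 3:+C, 4:+C, 5:+B, 6:-*, 7:-C, 8:+B, 9:+C, 10:-C, 11:-C, 12:-C, 13:+C, 14:+C, 15:+B, 16:-C
Rule 1 (one point beyond the 3σ limits) is satisfied at point 6.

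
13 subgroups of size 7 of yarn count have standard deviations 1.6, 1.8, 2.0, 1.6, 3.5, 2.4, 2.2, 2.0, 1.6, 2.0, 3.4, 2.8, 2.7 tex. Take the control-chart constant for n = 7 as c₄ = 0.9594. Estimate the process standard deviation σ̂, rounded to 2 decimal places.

s̄ = (1.6 + 1.8 + 2.0 + 1.6 + 3.5 + 2.4 + 2.2 + 2.0 + 1.6 + 2.0 + 3.4 + 2.8 + 2.7) / 13 = 2.2769
σ̂ = s̄ / c₄ = 2.2769 / 0.9594 = 2.3733

2.37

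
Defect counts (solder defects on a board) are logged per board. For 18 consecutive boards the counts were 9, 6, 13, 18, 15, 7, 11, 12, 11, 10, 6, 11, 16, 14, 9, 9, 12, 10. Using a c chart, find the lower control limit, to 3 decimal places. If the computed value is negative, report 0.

c̄ = (9 + 6 + 13 + 18 + 15 + 7 + 11 + 12 + 11 + 10 + 6 + 11 + 16 + 14 + 9 + 9 + 12 + 10) / 18 = 199 / 18 = 11.0556
LCL = c̄ − 3√c̄ = 11.0556 − 3 × 3.3250 = 1.0806

1.081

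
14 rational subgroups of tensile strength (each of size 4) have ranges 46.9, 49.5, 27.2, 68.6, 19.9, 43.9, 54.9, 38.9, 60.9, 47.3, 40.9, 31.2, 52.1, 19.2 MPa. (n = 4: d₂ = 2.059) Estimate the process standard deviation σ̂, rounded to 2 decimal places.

R̄ = (46.9 + 49.5 + 27.2 + 68.6 + 19.9 + 43.9 + 54.9 + 38.9 + 60.9 + 47.3 + 40.9 + 31.2 + 52.1 + 19.2) / 14 = 42.9571
σ̂ = R̄ / d₂ = 42.9571 / 2.059 = 20.8631

20.86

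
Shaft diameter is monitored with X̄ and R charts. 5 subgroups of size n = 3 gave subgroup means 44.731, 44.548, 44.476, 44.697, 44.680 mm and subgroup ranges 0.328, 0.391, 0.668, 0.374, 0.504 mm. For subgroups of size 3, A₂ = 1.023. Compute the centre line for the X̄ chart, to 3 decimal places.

X̄̄ = (44.731 + 44.548 + 44.476 + 44.697 + 44.680) / 5 = 223.1320 / 5 = 44.6264
CL = X̄̄ = 44.6264

44.626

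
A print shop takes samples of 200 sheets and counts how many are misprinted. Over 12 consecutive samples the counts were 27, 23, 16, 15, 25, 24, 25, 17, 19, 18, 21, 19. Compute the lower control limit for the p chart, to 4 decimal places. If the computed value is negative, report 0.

p̄ = Σdᵢ / (k·n) = 249 / (12 × 200) = 0.10375
LCL = p̄ − 3·√(p̄(1−p̄)/n) = 0.10375 − 3 × 0.02156 = 0.03906

0.0391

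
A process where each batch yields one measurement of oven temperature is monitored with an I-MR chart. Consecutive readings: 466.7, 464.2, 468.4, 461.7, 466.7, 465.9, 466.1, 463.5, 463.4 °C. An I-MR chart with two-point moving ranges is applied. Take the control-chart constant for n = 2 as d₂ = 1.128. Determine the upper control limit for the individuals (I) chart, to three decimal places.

X̄ = (466.7 + 464.2 + 468.4 + 461.7 + 466.7 + 465.9 + 466.1 + 463.5 + 463.4) / 9 = 465.1778
Moving ranges: 2.5, 4.2, 6.7, 5.0, 0.8, 0.2, 2.6, 0.1; M̄R̄ = 22.1000 / 8 = 2.7625
UCL = X̄ + 3·M̄R̄/d₂ = 465.1778 + 3 × 2.7625 / 1.128 = 472.5249

472.525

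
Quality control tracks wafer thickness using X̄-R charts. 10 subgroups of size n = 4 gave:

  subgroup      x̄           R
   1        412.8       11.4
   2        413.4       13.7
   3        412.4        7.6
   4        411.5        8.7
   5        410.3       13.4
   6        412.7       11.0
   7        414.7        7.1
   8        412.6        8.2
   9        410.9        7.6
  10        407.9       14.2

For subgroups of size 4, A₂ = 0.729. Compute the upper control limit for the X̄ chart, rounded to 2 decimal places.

419.42

X̄̄ = (412.8 + 413.4 + 412.4 + 411.5 + 410.3 + 412.7 + 414.7 + 412.6 + 410.9 + 407.9) / 10 = 4119.2000 / 10 = 411.9200
R̄ = (11.4 + 13.7 + 7.6 + 8.7 + 13.4 + 11.0 + 7.1 + 8.2 + 7.6 + 14.2) / 10 = 102.9000 / 10 = 10.2900
UCL = X̄̄ + A₂·R̄ = 411.9200 + 0.729 × 10.2900 = 419.4214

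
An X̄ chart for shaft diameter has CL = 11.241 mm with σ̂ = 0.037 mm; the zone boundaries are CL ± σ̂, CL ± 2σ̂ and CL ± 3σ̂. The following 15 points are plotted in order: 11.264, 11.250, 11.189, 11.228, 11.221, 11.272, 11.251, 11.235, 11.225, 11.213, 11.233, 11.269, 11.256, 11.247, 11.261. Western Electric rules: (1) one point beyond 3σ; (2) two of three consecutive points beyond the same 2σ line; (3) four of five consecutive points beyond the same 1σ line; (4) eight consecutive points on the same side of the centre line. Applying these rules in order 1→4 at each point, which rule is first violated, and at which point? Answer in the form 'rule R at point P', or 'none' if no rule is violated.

Zone of each point (C = within 1σ̂, B = 1σ̂–2σ̂, A = 2σ̂–3σ̂, * = beyond 3σ̂; sign = side of CL): 1:+C, 2:+C, 3:-B, 4:-C, 5:-C, 6:+C, 7:+C, 8:-C, 9:-C, 10:-C, 11:-C, 12:+C, 13:+C, 14:+C, 15:+C
No rule fires across all 15 points.

none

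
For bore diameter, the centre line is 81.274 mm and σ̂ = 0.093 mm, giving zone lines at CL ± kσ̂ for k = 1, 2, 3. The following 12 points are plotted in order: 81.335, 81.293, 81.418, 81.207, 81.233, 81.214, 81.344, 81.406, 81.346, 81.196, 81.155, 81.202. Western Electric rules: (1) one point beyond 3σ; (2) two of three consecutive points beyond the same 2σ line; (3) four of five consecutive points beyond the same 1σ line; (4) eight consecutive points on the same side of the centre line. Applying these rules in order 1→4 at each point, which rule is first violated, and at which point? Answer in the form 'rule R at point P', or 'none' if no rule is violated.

Zone of each point (C = within 1σ̂, B = 1σ̂–2σ̂, A = 2σ̂–3σ̂, * = beyond 3σ̂; sign = side of CL): 1:+C, 2:+C, 3:+B, 4:-C, 5:-C, 6:-C, 7:+C, 8:+B, 9:+C, 10:-C, 11:-B, 12:-C
No rule fires across all 12 points.

none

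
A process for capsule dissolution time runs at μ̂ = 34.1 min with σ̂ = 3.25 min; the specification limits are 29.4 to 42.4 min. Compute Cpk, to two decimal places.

0.48

Cpu = (USL − μ̂) / (3σ̂) = (42.4 − 34.1) / (3 × 3.25) = 0.8513; Cpl = (μ̂ − LSL) / (3σ̂) = (34.1 − 29.4) / (3 × 3.25) = 0.4821; Cpk = min(Cpu, Cpl) = 0.4821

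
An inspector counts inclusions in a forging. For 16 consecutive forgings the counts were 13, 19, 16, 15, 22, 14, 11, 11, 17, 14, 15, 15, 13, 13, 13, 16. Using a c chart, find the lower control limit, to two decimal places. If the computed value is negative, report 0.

c̄ = (13 + 19 + 16 + 15 + 22 + 14 + 11 + 11 + 17 + 14 + 15 + 15 + 13 + 13 + 13 + 16) / 16 = 237 / 16 = 14.8125
LCL = c̄ − 3√c̄ = 14.8125 − 3 × 3.8487 = 3.2664

3.27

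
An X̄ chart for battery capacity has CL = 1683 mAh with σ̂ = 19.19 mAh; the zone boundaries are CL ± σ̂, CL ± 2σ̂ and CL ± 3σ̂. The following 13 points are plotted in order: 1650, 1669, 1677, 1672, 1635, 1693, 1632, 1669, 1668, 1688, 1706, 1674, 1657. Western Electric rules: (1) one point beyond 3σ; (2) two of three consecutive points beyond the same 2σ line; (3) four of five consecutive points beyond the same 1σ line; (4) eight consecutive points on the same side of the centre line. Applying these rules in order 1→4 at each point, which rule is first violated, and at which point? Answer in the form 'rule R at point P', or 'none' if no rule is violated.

Zone of each point (C = within 1σ̂, B = 1σ̂–2σ̂, A = 2σ̂–3σ̂, * = beyond 3σ̂; sign = side of CL): 1:-B, 2:-C, 3:-C, 4:-C, 5:-A, 6:+C, 7:-A, 8:-C, 9:-C, 10:+C, 11:+B, 12:-C, 13:-B
Rule 2 (two of three consecutive points beyond the same 2σ limit) is satisfied at point 7.

rule 2 at point 7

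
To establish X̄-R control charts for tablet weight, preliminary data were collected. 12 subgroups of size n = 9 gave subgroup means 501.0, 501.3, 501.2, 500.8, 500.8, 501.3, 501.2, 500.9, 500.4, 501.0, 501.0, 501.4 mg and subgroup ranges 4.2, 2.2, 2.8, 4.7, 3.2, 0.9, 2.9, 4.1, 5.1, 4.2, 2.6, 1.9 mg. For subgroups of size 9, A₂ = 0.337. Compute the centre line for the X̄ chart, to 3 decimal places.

X̄̄ = (501.0 + 501.3 + 501.2 + 500.8 + 500.8 + 501.3 + 501.2 + 500.9 + 500.4 + 501.0 + 501.0 + 501.4) / 12 = 6012.3000 / 12 = 501.0250
CL = X̄̄ = 501.0250

501.025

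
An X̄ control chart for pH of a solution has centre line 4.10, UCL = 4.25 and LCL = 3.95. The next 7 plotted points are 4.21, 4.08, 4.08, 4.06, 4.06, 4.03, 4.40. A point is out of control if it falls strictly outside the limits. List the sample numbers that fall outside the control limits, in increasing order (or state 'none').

Compare each point to [3.95, 4.25]: sample 7 = 4.40 > UCL.

7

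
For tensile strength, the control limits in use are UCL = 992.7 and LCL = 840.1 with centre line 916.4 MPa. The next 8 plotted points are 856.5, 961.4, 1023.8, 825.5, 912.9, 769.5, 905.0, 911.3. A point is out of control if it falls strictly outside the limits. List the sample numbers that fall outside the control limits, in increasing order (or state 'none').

Compare each point to [840.1, 992.7]: sample 3 = 1023.8 > UCL; sample 4 = 825.5 < LCL; sample 6 = 769.5 < LCL.

3, 4, 6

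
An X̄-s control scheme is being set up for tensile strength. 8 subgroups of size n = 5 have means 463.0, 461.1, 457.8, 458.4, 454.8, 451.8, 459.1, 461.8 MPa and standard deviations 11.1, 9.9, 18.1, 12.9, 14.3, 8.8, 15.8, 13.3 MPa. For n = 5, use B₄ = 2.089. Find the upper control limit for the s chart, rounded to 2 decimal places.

s̄ = (11.1 + 9.9 + 18.1 + 12.9 + 14.3 + 8.8 + 15.8 + 13.3) / 8 = 13.0250
UCL_s = B₄·s̄ = 2.089 × 13.0250 = 27.2092

27.21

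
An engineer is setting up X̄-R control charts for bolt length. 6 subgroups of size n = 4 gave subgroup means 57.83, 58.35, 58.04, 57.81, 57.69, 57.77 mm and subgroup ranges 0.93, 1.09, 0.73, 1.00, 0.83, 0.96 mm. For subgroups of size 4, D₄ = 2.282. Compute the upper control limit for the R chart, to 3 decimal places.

R̄ = (0.93 + 1.09 + 0.73 + 1.00 + 0.83 + 0.96) / 6 = 5.5400 / 6 = 0.9233
UCL_R = D₄·R̄ = 2.282 × 0.9233 = 2.1070

2.107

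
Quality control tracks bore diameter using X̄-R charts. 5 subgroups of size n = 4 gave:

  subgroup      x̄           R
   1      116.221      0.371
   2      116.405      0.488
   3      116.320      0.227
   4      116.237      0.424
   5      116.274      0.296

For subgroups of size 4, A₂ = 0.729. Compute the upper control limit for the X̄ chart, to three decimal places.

X̄̄ = (116.221 + 116.405 + 116.320 + 116.237 + 116.274) / 5 = 581.4570 / 5 = 116.2914
R̄ = (0.371 + 0.488 + 0.227 + 0.424 + 0.296) / 5 = 1.8060 / 5 = 0.3612
UCL = X̄̄ + A₂·R̄ = 116.2914 + 0.729 × 0.3612 = 116.5547

116.555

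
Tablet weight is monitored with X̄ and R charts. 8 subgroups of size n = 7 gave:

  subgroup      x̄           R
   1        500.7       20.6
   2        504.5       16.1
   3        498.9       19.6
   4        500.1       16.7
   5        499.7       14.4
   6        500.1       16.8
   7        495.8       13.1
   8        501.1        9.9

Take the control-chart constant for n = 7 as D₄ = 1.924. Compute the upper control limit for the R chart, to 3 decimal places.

30.592

R̄ = (20.6 + 16.1 + 19.6 + 16.7 + 14.4 + 16.8 + 13.1 + 9.9) / 8 = 127.2000 / 8 = 15.9000
UCL_R = D₄·R̄ = 1.924 × 15.9000 = 30.5916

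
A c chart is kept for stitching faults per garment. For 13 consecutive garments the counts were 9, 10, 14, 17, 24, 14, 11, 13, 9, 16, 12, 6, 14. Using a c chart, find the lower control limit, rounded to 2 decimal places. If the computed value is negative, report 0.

c̄ = (9 + 10 + 14 + 17 + 24 + 14 + 11 + 13 + 9 + 16 + 12 + 6 + 14) / 13 = 169 / 13 = 13.0000
LCL = c̄ − 3√c̄ = 13.0000 − 3 × 3.6056 = 2.1833

2.18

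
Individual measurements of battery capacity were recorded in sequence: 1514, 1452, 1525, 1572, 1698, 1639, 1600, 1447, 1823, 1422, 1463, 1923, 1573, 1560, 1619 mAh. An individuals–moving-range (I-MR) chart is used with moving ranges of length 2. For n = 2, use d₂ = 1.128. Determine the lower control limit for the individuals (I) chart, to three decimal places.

1159.525

X̄ = (1514 + 1452 + 1525 + 1572 + 1698 + 1639 + 1600 + 1447 + 1823 + 1422 + 1463 + 1923 + 1573 + 1560 + 1619) / 15 = 1588.6667
Moving ranges: 62, 73, 47, 126, 59, 39, 153, 376, 401, 41, 460, 350, 13, 59; M̄R̄ = 2259.0000 / 14 = 161.3571
LCL = X̄ − 3·M̄R̄/d₂ = 1588.6667 − 3 × 161.3571 / 1.128 = 1159.5253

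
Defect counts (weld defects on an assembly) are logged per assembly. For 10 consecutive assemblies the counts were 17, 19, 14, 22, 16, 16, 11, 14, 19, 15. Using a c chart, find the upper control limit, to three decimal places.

c̄ = (17 + 19 + 14 + 22 + 16 + 16 + 11 + 14 + 19 + 15) / 10 = 163 / 10 = 16.3000
UCL = c̄ + 3√c̄ = 16.3000 + 3 × √16.3000 = 16.3000 + 3 × 4.0373 = 28.4120

28.412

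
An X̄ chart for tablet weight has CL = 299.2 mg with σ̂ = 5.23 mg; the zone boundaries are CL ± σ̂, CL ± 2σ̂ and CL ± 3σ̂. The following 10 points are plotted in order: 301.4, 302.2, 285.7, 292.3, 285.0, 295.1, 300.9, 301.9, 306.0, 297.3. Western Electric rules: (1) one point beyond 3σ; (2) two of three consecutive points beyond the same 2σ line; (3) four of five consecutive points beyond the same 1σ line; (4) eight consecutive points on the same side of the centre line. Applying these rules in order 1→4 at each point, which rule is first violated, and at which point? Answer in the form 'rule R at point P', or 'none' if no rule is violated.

rule 2 at point 5

Zone of each point (C = within 1σ̂, B = 1σ̂–2σ̂, A = 2σ̂–3σ̂, * = beyond 3σ̂; sign = side of CL): 1:+C, 2:+C, 3:-A, 4:-B, 5:-A, 6:-C, 7:+C, 8:+C, 9:+B, 10:-C
Rule 2 (two of three consecutive points beyond the same 2σ limit) is satisfied at point 5.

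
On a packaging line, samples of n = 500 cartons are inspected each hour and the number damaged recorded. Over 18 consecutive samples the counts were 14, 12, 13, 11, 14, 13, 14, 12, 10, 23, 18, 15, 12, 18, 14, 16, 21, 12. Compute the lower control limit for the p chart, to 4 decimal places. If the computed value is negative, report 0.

p̄ = Σdᵢ / (k·n) = 262 / (18 × 500) = 0.02911
LCL = p̄ − 3·√(p̄(1−p̄)/n) = 0.02911 − 3 × 0.00752 = 0.00656

0.0066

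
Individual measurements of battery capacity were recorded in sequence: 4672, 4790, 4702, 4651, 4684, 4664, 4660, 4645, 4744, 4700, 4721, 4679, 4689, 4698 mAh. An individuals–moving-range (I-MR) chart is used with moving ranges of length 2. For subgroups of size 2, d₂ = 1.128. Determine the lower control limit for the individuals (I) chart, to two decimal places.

X̄ = (4672 + 4790 + 4702 + 4651 + 4684 + 4664 + 4660 + 4645 + 4744 + 4700 + 4721 + 4679 + 4689 + 4698) / 14 = 4692.7857
Moving ranges: 118, 88, 51, 33, 20, 4, 15, 99, 44, 21, 42, 10, 9; M̄R̄ = 554.0000 / 13 = 42.6154
LCL = X̄ − 3·M̄R̄/d₂ = 4692.7857 − 3 × 42.6154 / 1.128 = 4579.4469

4579.45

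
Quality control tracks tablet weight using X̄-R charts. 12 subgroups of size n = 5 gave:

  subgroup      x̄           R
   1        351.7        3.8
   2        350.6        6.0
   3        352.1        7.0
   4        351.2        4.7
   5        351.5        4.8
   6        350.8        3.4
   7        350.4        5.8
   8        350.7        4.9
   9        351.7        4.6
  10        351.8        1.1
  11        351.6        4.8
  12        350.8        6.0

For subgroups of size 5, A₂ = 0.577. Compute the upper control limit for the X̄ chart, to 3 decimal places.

353.978

X̄̄ = (351.7 + 350.6 + 352.1 + 351.2 + 351.5 + 350.8 + 350.4 + 350.7 + 351.7 + 351.8 + 351.6 + 350.8) / 12 = 4214.9000 / 12 = 351.2417
R̄ = (3.8 + 6.0 + 7.0 + 4.7 + 4.8 + 3.4 + 5.8 + 4.9 + 4.6 + 1.1 + 4.8 + 6.0) / 12 = 56.9000 / 12 = 4.7417
UCL = X̄̄ + A₂·R̄ = 351.2417 + 0.577 × 4.7417 = 353.9776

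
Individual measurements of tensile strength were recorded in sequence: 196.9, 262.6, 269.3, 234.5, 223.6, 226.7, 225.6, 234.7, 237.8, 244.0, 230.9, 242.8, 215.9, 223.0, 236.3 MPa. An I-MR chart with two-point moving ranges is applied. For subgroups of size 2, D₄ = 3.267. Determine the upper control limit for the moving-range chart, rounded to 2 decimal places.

49.71

Moving ranges: 65.7, 6.7, 34.8, 10.9, 3.1, 1.1, 9.1, 3.1, 6.2, 13.1, 11.9, 26.9, 7.1, 13.3; M̄R̄ = 213.0000 / 14 = 15.2143
UCL_MR = D₄·M̄R̄ = 3.267 × 15.2143 = 49.7051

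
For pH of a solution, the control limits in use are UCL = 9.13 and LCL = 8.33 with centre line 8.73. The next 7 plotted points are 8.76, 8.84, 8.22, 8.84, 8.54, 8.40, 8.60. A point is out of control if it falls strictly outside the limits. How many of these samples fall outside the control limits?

1

Compare each point to [8.33, 9.13]: sample 3 = 8.22 < LCL.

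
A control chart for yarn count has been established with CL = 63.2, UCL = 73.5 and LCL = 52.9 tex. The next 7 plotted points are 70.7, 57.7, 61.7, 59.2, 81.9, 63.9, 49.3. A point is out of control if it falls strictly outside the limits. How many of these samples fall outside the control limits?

2

Compare each point to [52.9, 73.5]: sample 5 = 81.9 > UCL; sample 7 = 49.3 < LCL.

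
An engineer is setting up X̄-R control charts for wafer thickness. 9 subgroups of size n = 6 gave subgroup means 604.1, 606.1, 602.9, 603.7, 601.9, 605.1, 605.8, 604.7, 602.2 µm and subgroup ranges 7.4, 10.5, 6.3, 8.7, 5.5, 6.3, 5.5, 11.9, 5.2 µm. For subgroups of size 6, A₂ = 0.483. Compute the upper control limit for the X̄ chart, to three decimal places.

607.667

X̄̄ = (604.1 + 606.1 + 602.9 + 603.7 + 601.9 + 605.1 + 605.8 + 604.7 + 602.2) / 9 = 5436.5000 / 9 = 604.0556
R̄ = (7.4 + 10.5 + 6.3 + 8.7 + 5.5 + 6.3 + 5.5 + 11.9 + 5.2) / 9 = 67.3000 / 9 = 7.4778
UCL = X̄̄ + A₂·R̄ = 604.0556 + 0.483 × 7.4778 = 607.6673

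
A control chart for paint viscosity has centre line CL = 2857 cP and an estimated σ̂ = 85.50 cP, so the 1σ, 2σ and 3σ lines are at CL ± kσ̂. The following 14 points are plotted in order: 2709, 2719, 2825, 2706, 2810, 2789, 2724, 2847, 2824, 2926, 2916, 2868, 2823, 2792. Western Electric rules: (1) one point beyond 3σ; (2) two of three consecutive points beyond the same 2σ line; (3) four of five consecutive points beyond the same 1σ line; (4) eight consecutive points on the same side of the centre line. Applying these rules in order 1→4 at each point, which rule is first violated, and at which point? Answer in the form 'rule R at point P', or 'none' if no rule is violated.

Zone of each point (C = within 1σ̂, B = 1σ̂–2σ̂, A = 2σ̂–3σ̂, * = beyond 3σ̂; sign = side of CL): 1:-B, 2:-B, 3:-C, 4:-B, 5:-C, 6:-C, 7:-B, 8:-C, 9:-C, 10:+C, 11:+C, 12:+C, 13:-C, 14:-C
Rule 4 (eight consecutive points on the same side of the centre line) is satisfied at point 8.

rule 4 at point 8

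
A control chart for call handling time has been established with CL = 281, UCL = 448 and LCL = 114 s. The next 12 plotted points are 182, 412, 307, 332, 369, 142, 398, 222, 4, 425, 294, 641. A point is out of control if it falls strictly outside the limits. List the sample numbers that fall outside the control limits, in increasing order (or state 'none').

Compare each point to [114, 448]: sample 9 = 4 < LCL; sample 12 = 641 > UCL.

9, 12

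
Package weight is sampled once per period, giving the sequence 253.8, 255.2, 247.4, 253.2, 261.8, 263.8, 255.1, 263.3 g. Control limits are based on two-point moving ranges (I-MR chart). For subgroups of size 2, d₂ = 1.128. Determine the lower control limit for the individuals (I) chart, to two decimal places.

240.55

X̄ = (253.8 + 255.2 + 247.4 + 253.2 + 261.8 + 263.8 + 255.1 + 263.3) / 8 = 256.7000
Moving ranges: 1.4, 7.8, 5.8, 8.6, 2.0, 8.7, 8.2; M̄R̄ = 42.5000 / 7 = 6.0714
LCL = X̄ − 3·M̄R̄/d₂ = 256.7000 − 3 × 6.0714 / 1.128 = 240.5526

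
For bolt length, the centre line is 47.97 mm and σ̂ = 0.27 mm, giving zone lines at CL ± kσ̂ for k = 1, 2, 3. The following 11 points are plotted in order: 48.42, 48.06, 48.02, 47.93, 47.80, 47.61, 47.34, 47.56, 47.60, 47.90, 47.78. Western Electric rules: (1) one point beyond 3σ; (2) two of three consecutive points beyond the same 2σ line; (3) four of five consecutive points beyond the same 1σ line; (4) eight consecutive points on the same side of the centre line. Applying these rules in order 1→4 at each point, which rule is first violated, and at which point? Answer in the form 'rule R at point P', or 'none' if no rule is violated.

rule 3 at point 9

Zone of each point (C = within 1σ̂, B = 1σ̂–2σ̂, A = 2σ̂–3σ̂, * = beyond 3σ̂; sign = side of CL): 1:+B, 2:+C, 3:+C, 4:-C, 5:-C, 6:-B, 7:-A, 8:-B, 9:-B, 10:-C, 11:-C
Rule 3 (four of five consecutive points beyond the same 1σ limit) is satisfied at point 9.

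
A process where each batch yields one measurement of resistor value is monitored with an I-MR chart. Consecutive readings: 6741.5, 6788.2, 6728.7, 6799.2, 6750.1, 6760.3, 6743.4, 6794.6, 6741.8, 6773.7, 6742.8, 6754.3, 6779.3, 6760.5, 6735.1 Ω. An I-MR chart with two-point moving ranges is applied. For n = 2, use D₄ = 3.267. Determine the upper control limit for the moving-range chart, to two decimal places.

Moving ranges: 46.7, 59.5, 70.5, 49.1, 10.2, 16.9, 51.2, 52.8, 31.9, 30.9, 11.5, 25.0, 18.8, 25.4; M̄R̄ = 500.4000 / 14 = 35.7429
UCL_MR = D₄·M̄R̄ = 3.267 × 35.7429 = 116.7719

116.77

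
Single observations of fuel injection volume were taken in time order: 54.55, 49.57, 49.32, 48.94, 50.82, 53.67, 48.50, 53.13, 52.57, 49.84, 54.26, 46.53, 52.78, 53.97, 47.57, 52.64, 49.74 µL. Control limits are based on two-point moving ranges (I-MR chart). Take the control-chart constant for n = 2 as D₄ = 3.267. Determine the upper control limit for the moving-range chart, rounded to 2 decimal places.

11.72

Moving ranges: 4.98, 0.25, 0.38, 1.88, 2.85, 5.17, 4.63, 0.56, 2.73, 4.42, 7.73, 6.25, 1.19, 6.40, 5.07, 2.90; M̄R̄ = 57.3900 / 16 = 3.5869
UCL_MR = D₄·M̄R̄ = 3.267 × 3.5869 = 11.7183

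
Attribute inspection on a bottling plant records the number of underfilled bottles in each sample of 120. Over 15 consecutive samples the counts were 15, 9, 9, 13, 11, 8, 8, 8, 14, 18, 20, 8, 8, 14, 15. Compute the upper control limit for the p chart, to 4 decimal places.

0.1806

p̄ = Σdᵢ / (k·n) = 178 / (15 × 120) = 0.09889
UCL = p̄ + 3·√(p̄(1−p̄)/n) = 0.09889 + 3 × √(0.09889×0.90111/120) = 0.09889 + 3 × 0.02725 = 0.18064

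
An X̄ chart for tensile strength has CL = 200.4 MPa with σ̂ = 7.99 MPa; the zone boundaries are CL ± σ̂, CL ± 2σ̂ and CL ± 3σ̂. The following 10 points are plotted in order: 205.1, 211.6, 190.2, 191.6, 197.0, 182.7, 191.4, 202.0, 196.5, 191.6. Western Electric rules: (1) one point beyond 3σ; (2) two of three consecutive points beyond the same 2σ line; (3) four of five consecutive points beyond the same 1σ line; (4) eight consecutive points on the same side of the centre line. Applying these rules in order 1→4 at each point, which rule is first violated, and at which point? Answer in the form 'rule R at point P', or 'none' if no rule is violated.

rule 3 at point 7

Zone of each point (C = within 1σ̂, B = 1σ̂–2σ̂, A = 2σ̂–3σ̂, * = beyond 3σ̂; sign = side of CL): 1:+C, 2:+B, 3:-B, 4:-B, 5:-C, 6:-A, 7:-B, 8:+C, 9:-C, 10:-B
Rule 3 (four of five consecutive points beyond the same 1σ limit) is satisfied at point 7.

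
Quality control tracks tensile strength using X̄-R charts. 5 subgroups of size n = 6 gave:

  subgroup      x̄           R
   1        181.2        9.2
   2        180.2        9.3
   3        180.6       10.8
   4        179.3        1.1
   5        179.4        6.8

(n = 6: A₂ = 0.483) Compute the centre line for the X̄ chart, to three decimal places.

X̄̄ = (181.2 + 180.2 + 180.6 + 179.3 + 179.4) / 5 = 900.7000 / 5 = 180.1400
CL = X̄̄ = 180.1400

180.140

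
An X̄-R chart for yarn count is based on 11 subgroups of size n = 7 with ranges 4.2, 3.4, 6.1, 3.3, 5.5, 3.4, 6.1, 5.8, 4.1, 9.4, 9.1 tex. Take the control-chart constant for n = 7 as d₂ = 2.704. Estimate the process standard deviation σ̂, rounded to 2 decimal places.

2.03

R̄ = (4.2 + 3.4 + 6.1 + 3.3 + 5.5 + 3.4 + 6.1 + 5.8 + 4.1 + 9.4 + 9.1) / 11 = 5.4909
σ̂ = R̄ / d₂ = 5.4909 / 2.704 = 2.0307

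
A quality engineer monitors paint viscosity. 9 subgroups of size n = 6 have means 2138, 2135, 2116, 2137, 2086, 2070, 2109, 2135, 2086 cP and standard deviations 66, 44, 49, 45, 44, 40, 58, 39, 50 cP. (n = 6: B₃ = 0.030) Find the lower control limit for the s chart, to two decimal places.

s̄ = (66 + 44 + 49 + 45 + 44 + 40 + 58 + 39 + 50) / 9 = 48.3333
LCL_s = B₃·s̄ = 0.030 × 48.3333 = 1.4500

1.45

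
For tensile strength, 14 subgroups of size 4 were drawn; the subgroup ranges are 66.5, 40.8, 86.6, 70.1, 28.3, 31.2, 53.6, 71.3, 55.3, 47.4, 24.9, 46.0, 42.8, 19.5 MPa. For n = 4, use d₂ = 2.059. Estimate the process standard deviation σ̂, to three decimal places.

23.739

R̄ = (66.5 + 40.8 + 86.6 + 70.1 + 28.3 + 31.2 + 53.6 + 71.3 + 55.3 + 47.4 + 24.9 + 46.0 + 42.8 + 19.5) / 14 = 48.8786
σ̂ = R̄ / d₂ = 48.8786 / 2.059 = 23.7390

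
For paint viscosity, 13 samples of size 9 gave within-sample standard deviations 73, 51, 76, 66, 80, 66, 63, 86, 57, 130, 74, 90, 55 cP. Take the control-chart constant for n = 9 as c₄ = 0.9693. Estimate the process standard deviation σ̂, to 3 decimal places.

s̄ = (73 + 51 + 76 + 66 + 80 + 66 + 63 + 86 + 57 + 130 + 74 + 90 + 55) / 13 = 74.3846
σ̂ = s̄ / c₄ = 74.3846 / 0.9693 = 76.7406

76.741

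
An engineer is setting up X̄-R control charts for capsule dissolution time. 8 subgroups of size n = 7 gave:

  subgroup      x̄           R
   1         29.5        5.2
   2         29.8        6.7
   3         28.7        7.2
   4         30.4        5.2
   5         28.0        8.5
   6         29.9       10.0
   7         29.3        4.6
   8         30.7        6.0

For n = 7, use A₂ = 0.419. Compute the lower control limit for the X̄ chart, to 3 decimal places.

26.741

X̄̄ = (29.5 + 29.8 + 28.7 + 30.4 + 28.0 + 29.9 + 29.3 + 30.7) / 8 = 236.3000 / 8 = 29.5375
R̄ = (5.2 + 6.7 + 7.2 + 5.2 + 8.5 + 10.0 + 4.6 + 6.0) / 8 = 53.4000 / 8 = 6.6750
LCL = X̄̄ − A₂·R̄ = 29.5375 − 0.419 × 6.6750 = 26.7407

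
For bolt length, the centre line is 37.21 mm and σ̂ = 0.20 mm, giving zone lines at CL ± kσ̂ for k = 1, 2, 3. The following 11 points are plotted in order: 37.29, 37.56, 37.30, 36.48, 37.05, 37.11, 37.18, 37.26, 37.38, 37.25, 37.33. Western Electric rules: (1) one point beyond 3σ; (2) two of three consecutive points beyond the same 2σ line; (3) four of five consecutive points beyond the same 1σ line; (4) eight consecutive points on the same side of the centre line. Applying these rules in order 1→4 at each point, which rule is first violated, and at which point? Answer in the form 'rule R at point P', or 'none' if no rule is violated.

rule 1 at point 4

Zone of each point (C = within 1σ̂, B = 1σ̂–2σ̂, A = 2σ̂–3σ̂, * = beyond 3σ̂; sign = side of CL): 1:+C, 2:+B, 3:+C, 4:-*, 5:-C, 6:-C, 7:-C, 8:+C, 9:+C, 10:+C, 11:+C
Rule 1 (one point beyond the 3σ limits) is satisfied at point 4.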